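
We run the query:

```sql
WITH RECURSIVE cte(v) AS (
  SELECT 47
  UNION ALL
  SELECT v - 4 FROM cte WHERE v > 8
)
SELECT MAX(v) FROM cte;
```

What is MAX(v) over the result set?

47

Base: v=47.
Iteration 1: 47 > 8 holds -> v = 47 - 4 = 43.
Iteration 2: 43 > 8 holds -> v = 43 - 4 = 39.
Iteration 3: 39 > 8 holds -> v = 39 - 4 = 35.
Iteration 4: 35 > 8 holds -> v = 35 - 4 = 31.
Iteration 5: 31 > 8 holds -> v = 31 - 4 = 27.
Iteration 6: 27 > 8 holds -> v = 27 - 4 = 23.
Iteration 7: 23 > 8 holds -> v = 23 - 4 = 19.
Iteration 8: 19 > 8 holds -> v = 19 - 4 = 15.
Iteration 9: 15 > 8 holds -> v = 15 - 4 = 11.
Iteration 10: 11 > 8 holds -> v = 11 - 4 = 7.
Iteration 11: 7 > 8 fails; recursion stops.
v values: 47, 43, 39, 35, 31, 27, 23, 19, 15, 11, 7; the maximum is 47.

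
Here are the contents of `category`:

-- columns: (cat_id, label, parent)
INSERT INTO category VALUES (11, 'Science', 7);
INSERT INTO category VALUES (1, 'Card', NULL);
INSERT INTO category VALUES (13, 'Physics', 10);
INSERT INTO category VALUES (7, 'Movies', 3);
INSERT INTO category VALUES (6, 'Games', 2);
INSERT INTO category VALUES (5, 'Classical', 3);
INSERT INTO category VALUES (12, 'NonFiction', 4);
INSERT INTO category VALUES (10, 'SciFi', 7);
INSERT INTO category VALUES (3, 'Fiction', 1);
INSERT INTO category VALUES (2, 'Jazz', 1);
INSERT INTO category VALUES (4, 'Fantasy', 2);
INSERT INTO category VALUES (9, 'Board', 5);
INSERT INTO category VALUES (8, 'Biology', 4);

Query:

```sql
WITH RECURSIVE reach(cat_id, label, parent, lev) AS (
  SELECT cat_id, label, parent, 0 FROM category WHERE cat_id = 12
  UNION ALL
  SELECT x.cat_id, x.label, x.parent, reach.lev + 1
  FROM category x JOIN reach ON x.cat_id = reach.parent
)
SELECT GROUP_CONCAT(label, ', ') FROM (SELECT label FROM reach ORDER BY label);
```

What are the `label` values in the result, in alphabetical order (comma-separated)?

Card, Fantasy, Jazz, NonFiction

Base: cat_id=12 (NonFiction), parent=4, lev 0.
Iteration 1: join on cat_id=4 -> Fantasy (id 4, parent=2, lev 1).
Iteration 2: join on cat_id=2 -> Jazz (id 2, parent=1, lev 2).
Iteration 3: join on cat_id=1 -> Card (id 1, parent=NULL, lev 3).
Iteration 4: parent is NULL; no match; recursion stops.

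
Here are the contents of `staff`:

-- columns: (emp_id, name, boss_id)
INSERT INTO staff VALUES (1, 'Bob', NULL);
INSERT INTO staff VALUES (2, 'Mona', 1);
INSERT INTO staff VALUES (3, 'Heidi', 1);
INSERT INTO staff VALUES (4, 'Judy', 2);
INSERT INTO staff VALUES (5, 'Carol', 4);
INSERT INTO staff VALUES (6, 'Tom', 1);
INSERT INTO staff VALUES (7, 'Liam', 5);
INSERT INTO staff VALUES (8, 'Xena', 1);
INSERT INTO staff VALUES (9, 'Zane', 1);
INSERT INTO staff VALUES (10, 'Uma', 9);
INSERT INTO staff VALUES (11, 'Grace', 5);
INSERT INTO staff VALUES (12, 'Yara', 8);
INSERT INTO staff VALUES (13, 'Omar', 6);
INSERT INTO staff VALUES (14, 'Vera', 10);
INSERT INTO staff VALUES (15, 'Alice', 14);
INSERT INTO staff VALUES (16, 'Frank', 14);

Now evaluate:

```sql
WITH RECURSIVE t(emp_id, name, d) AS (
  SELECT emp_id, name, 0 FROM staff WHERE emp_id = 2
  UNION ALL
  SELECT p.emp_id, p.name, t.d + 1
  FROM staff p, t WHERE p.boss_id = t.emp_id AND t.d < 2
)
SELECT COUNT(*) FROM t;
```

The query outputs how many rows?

Base: emp_id=2 (Mona) at d 0.
Iteration 1: rows with boss_id in {2} -> Judy (id 4, d 1).
Iteration 2: rows with boss_id in {4} -> Carol (id 5, d 2).
Iteration 3: d < 2 fails for all current rows; recursion stops.
Total rows emitted: 3.

3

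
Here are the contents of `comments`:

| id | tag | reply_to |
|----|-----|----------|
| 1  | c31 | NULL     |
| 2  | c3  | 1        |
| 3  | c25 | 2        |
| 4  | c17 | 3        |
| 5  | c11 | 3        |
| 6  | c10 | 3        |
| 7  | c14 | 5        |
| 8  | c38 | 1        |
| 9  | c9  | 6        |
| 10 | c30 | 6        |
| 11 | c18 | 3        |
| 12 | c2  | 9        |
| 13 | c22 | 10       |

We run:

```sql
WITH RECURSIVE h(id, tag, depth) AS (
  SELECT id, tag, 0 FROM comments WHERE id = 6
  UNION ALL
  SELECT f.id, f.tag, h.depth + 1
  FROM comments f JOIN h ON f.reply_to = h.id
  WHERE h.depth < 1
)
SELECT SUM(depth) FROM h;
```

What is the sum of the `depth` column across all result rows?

2

Base: id=6 (c10) at depth 0.
Iteration 1: rows with reply_to in {6} -> c9 (id 9, depth 1), c30 (id 10, depth 1).
Iteration 2: depth < 1 fails for all current rows; recursion stops.
SUM(depth) = 0 + 1 + 1 = 2.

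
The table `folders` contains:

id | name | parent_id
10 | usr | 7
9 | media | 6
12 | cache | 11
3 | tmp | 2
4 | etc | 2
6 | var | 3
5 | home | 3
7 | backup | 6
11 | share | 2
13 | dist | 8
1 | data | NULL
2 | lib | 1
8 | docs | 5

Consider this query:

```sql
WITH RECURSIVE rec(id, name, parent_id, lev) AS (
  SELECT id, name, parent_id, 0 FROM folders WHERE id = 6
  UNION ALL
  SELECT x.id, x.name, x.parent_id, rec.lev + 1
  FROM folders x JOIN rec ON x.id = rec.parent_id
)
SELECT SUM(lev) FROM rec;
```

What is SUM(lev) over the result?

Base: id=6 (var), parent_id=3, lev 0.
Iteration 1: join on id=3 -> tmp (id 3, parent_id=2, lev 1).
Iteration 2: join on id=2 -> lib (id 2, parent_id=1, lev 2).
Iteration 3: join on id=1 -> data (id 1, parent_id=NULL, lev 3).
Iteration 4: parent_id is NULL; no match; recursion stops.
SUM(lev) = 0 + 1 + 2 + 3 = 6.

6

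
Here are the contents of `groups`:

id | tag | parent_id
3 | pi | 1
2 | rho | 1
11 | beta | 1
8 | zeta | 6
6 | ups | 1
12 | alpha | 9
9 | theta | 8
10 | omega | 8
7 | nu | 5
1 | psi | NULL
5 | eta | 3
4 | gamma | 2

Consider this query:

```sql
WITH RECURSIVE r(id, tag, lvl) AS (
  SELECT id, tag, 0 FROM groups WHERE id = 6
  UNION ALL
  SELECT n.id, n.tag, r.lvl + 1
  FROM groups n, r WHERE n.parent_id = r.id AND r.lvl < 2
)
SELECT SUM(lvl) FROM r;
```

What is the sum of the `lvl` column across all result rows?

Base: id=6 (ups) at lvl 0.
Iteration 1: rows with parent_id in {6} -> zeta (id 8, lvl 1).
Iteration 2: rows with parent_id in {8} -> theta (id 9, lvl 2), omega (id 10, lvl 2).
Iteration 3: lvl < 2 fails for all current rows; recursion stops.
SUM(lvl) = 0 + 1 + 2 + 2 = 5.

5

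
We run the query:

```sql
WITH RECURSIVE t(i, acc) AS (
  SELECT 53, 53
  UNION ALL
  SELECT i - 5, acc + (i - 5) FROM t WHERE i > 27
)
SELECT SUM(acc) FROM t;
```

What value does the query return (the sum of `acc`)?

1204

Base: i=53, acc=53.
Iteration 1: 53 > 27 holds -> i = 53 - 5 = 48, acc = 53 + 48 = 101.
Iteration 2: 48 > 27 holds -> i = 48 - 5 = 43, acc = 101 + 43 = 144.
Iteration 3: 43 > 27 holds -> i = 43 - 5 = 38, acc = 144 + 38 = 182.
Iteration 4: 38 > 27 holds -> i = 38 - 5 = 33, acc = 182 + 33 = 215.
Iteration 5: 33 > 27 holds -> i = 33 - 5 = 28, acc = 215 + 28 = 243.
Iteration 6: 28 > 27 holds -> i = 28 - 5 = 23, acc = 243 + 23 = 266.
Iteration 7: 23 > 27 fails; recursion stops.
SUM(acc) = 53 + 101 + 144 + 182 + 215 + 243 + 266 = 1204.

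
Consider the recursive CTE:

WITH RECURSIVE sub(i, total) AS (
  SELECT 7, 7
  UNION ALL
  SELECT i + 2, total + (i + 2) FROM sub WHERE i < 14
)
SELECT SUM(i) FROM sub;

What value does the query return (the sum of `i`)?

55

Base: i=7, total=7.
Iteration 1: 7 < 14 holds -> i = 7 + 2 = 9, total = 7 + 9 = 16.
Iteration 2: 9 < 14 holds -> i = 9 + 2 = 11, total = 16 + 11 = 27.
Iteration 3: 11 < 14 holds -> i = 11 + 2 = 13, total = 27 + 13 = 40.
Iteration 4: 13 < 14 holds -> i = 13 + 2 = 15, total = 40 + 15 = 55.
Iteration 5: 15 < 14 fails; recursion stops.
SUM(i) = 7 + 9 + 11 + 13 + 15 = 55.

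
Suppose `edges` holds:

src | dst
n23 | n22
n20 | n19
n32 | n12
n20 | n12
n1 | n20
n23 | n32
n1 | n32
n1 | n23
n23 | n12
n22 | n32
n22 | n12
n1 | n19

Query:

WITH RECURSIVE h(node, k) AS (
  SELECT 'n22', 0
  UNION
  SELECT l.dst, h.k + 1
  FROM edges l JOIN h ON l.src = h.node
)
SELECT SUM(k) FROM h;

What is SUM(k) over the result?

4

Base: (n22, k=0).
Iteration 1: edges from {n22} -> (n12, k=1), (n32, k=1).
Iteration 2: edges from {n12,n32} -> (n12, k=2).
Iteration 3: no outgoing edges from {n12}; recursion stops.
SUM(k) = 0 + 1 + 1 + 2 = 4.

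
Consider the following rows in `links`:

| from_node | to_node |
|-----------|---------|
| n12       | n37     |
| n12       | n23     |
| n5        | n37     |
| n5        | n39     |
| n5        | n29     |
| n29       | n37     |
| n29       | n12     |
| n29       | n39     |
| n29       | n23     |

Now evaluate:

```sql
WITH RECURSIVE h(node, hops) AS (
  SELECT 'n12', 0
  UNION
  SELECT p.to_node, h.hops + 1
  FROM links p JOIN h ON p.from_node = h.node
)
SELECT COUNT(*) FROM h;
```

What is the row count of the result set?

Base: (n12, hops=0).
Iteration 1: edges from {n12} -> (n23, hops=1), (n37, hops=1).
Iteration 2: no outgoing edges from {n23,n37}; recursion stops.
Total rows emitted: 3.

3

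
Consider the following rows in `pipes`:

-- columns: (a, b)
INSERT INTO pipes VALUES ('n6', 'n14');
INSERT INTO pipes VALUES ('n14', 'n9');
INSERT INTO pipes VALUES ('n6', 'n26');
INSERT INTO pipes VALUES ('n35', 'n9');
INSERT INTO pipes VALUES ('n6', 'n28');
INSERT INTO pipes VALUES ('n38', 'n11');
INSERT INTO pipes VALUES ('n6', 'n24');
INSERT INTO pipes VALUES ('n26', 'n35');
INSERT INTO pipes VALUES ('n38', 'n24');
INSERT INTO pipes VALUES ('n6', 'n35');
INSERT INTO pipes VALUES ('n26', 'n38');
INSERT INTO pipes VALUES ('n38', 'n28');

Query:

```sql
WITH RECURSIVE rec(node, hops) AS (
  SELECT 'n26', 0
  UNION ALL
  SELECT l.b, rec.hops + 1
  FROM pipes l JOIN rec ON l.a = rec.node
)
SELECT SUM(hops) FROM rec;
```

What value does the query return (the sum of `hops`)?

Base: (n26, hops=0).
Iteration 1: edges from {n26} -> (n35, hops=1), (n38, hops=1).
Iteration 2: edges from {n35,n38} -> (n11, hops=2), (n24, hops=2), (n28, hops=2), (n9, hops=2).
Iteration 3: no outgoing edges from {n11,n24,n28,n9}; recursion stops.
SUM(hops) = 0 + 1 + 1 + 2 + 2 + 2 + 2 = 10.

10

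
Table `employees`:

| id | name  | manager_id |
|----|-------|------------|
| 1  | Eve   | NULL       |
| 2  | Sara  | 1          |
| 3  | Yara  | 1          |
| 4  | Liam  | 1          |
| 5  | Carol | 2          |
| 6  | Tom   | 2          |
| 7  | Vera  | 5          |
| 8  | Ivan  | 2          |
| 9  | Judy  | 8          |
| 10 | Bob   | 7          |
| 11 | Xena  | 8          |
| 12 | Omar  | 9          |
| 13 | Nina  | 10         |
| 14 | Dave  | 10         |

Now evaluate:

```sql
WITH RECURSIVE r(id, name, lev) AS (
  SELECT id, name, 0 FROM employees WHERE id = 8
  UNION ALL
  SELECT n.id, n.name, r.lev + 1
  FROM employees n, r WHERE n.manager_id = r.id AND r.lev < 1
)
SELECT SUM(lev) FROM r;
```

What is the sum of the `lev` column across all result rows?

Base: id=8 (Ivan) at lev 0.
Iteration 1: rows with manager_id in {8} -> Judy (id 9, lev 1), Xena (id 11, lev 1).
Iteration 2: lev < 1 fails for all current rows; recursion stops.
SUM(lev) = 0 + 1 + 1 = 2.

2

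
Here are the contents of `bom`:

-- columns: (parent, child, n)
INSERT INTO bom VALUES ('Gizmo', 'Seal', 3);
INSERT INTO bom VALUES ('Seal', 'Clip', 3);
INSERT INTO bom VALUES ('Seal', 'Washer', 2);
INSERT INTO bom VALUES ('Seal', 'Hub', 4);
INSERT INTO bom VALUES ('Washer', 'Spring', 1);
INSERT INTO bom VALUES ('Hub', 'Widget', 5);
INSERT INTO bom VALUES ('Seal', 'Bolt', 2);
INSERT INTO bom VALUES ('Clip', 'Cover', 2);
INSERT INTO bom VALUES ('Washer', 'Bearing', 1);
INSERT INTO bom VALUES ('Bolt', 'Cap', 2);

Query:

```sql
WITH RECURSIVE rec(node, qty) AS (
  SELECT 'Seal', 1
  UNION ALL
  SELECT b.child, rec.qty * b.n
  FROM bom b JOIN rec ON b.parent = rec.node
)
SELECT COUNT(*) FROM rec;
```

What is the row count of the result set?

10

Base: (Seal, qty=1).
Iteration 1: components of {Seal} -> Bolt = 1*2 = 2, Clip = 1*3 = 3, Hub = 1*4 = 4, Washer = 1*2 = 2.
Iteration 2: components of {Bolt,Clip,Hub,Washer} -> Bearing = 2*1 = 2, Cap = 2*2 = 4, Cover = 3*2 = 6, Spring = 2*1 = 2, Widget = 4*5 = 20.
Iteration 3: no further components; recursion stops.
Total rows emitted: 10.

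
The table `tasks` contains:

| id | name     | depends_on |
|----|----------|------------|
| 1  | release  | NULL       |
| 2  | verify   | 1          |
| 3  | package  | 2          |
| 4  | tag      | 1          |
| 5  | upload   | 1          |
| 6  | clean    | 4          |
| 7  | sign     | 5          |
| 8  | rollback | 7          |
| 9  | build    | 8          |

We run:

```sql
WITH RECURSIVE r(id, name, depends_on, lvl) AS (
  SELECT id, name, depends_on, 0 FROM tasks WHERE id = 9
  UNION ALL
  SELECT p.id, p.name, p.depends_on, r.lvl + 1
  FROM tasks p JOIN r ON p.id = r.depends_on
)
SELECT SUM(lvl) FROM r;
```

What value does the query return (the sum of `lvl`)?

Base: id=9 (build), depends_on=8, lvl 0.
Iteration 1: join on id=8 -> rollback (id 8, depends_on=7, lvl 1).
Iteration 2: join on id=7 -> sign (id 7, depends_on=5, lvl 2).
Iteration 3: join on id=5 -> upload (id 5, depends_on=1, lvl 3).
Iteration 4: join on id=1 -> release (id 1, depends_on=NULL, lvl 4).
Iteration 5: depends_on is NULL; no match; recursion stops.
SUM(lvl) = 0 + 1 + 2 + 3 + 4 = 10.

10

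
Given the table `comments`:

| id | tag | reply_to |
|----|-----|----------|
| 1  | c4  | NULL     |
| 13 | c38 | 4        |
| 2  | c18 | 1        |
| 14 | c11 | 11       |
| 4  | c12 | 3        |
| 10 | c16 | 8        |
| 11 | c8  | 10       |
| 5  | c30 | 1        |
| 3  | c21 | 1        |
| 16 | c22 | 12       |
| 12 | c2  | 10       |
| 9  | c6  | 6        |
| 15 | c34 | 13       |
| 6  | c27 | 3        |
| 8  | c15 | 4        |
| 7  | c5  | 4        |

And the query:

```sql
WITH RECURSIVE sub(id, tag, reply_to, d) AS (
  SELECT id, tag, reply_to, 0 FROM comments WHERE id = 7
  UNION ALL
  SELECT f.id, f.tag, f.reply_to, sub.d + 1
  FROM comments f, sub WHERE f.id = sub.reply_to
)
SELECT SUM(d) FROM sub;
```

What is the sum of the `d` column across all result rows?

6

Base: id=7 (c5), reply_to=4, d 0.
Iteration 1: join on id=4 -> c12 (id 4, reply_to=3, d 1).
Iteration 2: join on id=3 -> c21 (id 3, reply_to=1, d 2).
Iteration 3: join on id=1 -> c4 (id 1, reply_to=NULL, d 3).
Iteration 4: reply_to is NULL; no match; recursion stops.
SUM(d) = 0 + 1 + 2 + 3 = 6.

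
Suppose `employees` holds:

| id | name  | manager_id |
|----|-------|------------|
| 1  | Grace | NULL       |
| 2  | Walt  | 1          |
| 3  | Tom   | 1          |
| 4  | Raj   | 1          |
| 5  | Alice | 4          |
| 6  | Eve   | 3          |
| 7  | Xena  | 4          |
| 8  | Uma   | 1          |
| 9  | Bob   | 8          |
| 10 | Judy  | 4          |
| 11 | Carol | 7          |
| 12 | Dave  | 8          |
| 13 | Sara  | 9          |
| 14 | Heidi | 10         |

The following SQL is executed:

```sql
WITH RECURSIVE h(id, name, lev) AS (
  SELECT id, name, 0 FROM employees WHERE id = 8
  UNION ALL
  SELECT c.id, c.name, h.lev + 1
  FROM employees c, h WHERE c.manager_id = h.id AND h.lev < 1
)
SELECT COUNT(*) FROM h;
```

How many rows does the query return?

3

Base: id=8 (Uma) at lev 0.
Iteration 1: rows with manager_id in {8} -> Bob (id 9, lev 1), Dave (id 12, lev 1).
Iteration 2: lev < 1 fails for all current rows; recursion stops.
Total rows emitted: 3.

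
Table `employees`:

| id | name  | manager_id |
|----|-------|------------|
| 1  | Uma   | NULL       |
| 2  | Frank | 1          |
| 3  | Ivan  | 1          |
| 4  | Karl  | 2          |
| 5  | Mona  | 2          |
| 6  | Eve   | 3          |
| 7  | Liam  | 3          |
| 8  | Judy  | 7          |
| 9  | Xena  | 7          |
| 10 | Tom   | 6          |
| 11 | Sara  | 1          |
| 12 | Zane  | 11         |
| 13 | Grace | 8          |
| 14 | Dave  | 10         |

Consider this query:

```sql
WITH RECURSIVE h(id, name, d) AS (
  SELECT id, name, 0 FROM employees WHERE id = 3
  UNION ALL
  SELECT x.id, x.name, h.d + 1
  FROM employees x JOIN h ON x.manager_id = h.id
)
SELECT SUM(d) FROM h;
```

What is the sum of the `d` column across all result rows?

14

Base: id=3 (Ivan) at d 0.
Iteration 1: rows with manager_id in {3} -> Eve (id 6, d 1), Liam (id 7, d 1).
Iteration 2: rows with manager_id in {6,7} -> Judy (id 8, d 2), Xena (id 9, d 2), Tom (id 10, d 2).
Iteration 3: rows with manager_id in {8,9,10} -> Grace (id 13, d 3), Dave (id 14, d 3).
Iteration 4: no rows with manager_id in {13,14}; recursion stops.
SUM(d) = 0 + 1 + 1 + 2 + 2 + 2 + 3 + 3 = 14.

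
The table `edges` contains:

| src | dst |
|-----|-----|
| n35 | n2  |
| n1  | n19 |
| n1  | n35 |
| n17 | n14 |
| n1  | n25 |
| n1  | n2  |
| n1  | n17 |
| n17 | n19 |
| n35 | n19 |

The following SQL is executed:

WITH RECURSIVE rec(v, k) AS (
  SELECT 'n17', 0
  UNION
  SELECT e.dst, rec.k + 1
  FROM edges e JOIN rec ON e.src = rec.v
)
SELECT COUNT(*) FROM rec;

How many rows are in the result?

Base: (n17, k=0).
Iteration 1: edges from {n17} -> (n14, k=1), (n19, k=1).
Iteration 2: no outgoing edges from {n14,n19}; recursion stops.
Total rows emitted: 3.

3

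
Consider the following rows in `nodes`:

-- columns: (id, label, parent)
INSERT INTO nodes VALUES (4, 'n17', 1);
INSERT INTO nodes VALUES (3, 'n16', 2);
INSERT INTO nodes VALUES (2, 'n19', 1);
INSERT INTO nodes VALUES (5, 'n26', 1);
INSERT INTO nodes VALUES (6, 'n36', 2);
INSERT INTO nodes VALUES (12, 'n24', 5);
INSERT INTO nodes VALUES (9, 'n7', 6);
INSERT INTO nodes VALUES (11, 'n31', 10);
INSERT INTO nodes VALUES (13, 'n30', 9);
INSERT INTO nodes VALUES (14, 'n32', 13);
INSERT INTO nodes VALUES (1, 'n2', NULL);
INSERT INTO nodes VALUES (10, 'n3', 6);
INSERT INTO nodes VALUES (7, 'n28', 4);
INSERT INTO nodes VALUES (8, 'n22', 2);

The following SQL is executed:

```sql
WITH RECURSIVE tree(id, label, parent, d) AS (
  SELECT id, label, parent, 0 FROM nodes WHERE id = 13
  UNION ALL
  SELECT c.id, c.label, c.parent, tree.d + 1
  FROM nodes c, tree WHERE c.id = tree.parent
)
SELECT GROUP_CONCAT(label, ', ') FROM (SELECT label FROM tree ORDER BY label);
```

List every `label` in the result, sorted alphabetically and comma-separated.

Base: id=13 (n30), parent=9, d 0.
Iteration 1: join on id=9 -> n7 (id 9, parent=6, d 1).
Iteration 2: join on id=6 -> n36 (id 6, parent=2, d 2).
Iteration 3: join on id=2 -> n19 (id 2, parent=1, d 3).
Iteration 4: join on id=1 -> n2 (id 1, parent=NULL, d 4).
Iteration 5: parent is NULL; no match; recursion stops.

n19, n2, n30, n36, n7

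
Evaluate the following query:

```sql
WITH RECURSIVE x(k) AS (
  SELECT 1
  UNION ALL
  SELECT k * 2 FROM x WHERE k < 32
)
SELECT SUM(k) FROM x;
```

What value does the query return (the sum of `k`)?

Base: k=1.
Iteration 1: 1 < 32 holds -> k = 1 * 2 = 2.
Iteration 2: 2 < 32 holds -> k = 2 * 2 = 4.
Iteration 3: 4 < 32 holds -> k = 4 * 2 = 8.
Iteration 4: 8 < 32 holds -> k = 8 * 2 = 16.
Iteration 5: 16 < 32 holds -> k = 16 * 2 = 32.
Iteration 6: 32 < 32 fails; recursion stops.
SUM(k) = 1 + 2 + 4 + 8 + 16 + 32 = 63.

63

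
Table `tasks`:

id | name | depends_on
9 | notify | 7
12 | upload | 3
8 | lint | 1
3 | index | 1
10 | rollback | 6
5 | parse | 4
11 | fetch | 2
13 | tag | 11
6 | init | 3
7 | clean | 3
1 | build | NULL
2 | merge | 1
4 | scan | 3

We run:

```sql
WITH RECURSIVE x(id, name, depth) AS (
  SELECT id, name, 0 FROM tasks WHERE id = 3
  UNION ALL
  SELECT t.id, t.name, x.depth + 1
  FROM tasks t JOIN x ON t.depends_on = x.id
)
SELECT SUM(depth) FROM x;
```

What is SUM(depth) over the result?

Base: id=3 (index) at depth 0.
Iteration 1: rows with depends_on in {3} -> scan (id 4, depth 1), init (id 6, depth 1), clean (id 7, depth 1), upload (id 12, depth 1).
Iteration 2: rows with depends_on in {4,6,7,12} -> parse (id 5, depth 2), notify (id 9, depth 2), rollback (id 10, depth 2).
Iteration 3: no rows with depends_on in {5,9,10}; recursion stops.
SUM(depth) = 0 + 1 + 1 + 1 + 1 + 2 + 2 + 2 = 10.

10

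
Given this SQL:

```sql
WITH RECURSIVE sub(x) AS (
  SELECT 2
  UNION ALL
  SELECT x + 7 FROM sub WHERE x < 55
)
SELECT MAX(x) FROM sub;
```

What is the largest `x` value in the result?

58

Base: x=2.
Iteration 1: 2 < 55 holds -> x = 2 + 7 = 9.
Iteration 2: 9 < 55 holds -> x = 9 + 7 = 16.
Iteration 3: 16 < 55 holds -> x = 16 + 7 = 23.
Iteration 4: 23 < 55 holds -> x = 23 + 7 = 30.
Iteration 5: 30 < 55 holds -> x = 30 + 7 = 37.
Iteration 6: 37 < 55 holds -> x = 37 + 7 = 44.
Iteration 7: 44 < 55 holds -> x = 44 + 7 = 51.
Iteration 8: 51 < 55 holds -> x = 51 + 7 = 58.
Iteration 9: 58 < 55 fails; recursion stops.
x values: 2, 9, 16, 23, 30, 37, 44, 51, 58; the maximum is 58.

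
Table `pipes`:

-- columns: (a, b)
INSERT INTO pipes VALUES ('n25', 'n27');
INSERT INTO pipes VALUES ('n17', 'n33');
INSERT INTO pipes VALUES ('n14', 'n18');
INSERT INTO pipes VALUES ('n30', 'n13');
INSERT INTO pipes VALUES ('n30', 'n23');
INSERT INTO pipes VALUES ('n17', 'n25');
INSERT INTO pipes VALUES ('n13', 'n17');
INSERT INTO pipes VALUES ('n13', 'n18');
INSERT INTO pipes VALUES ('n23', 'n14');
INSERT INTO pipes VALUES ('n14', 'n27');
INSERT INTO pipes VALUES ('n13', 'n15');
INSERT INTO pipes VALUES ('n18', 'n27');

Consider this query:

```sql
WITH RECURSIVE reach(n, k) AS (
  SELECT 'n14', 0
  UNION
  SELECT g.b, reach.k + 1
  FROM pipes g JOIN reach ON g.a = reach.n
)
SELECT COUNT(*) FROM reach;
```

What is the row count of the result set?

Base: (n14, k=0).
Iteration 1: edges from {n14} -> (n18, k=1), (n27, k=1).
Iteration 2: edges from {n18,n27} -> (n27, k=2).
Iteration 3: no outgoing edges from {n27}; recursion stops.
Total rows emitted: 4.

4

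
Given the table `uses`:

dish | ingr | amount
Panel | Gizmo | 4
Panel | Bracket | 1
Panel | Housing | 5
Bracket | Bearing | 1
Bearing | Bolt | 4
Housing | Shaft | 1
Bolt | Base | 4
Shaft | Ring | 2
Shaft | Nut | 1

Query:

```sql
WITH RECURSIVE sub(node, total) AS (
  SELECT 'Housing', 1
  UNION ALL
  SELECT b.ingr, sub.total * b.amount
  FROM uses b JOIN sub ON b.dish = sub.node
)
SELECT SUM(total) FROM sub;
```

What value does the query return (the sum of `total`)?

5

Base: (Housing, total=1).
Iteration 1: components of {Housing} -> Shaft = 1*1 = 1.
Iteration 2: components of {Shaft} -> Nut = 1*1 = 1, Ring = 1*2 = 2.
Iteration 3: no further components; recursion stops.
SUM(total) = 1 + 1 + 2 + 1 = 5.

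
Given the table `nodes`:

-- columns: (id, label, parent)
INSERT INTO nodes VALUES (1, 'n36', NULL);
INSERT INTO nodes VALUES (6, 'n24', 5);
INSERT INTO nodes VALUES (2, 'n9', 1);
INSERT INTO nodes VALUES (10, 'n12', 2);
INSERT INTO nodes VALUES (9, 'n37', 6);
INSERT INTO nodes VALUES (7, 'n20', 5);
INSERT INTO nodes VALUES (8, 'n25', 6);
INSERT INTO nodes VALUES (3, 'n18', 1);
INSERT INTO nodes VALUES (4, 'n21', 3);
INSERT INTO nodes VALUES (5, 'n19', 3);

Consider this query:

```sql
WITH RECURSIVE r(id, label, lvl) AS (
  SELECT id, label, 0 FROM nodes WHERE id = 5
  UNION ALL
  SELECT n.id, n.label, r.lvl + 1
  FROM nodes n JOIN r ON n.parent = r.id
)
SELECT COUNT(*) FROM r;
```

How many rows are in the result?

Base: id=5 (n19) at lvl 0.
Iteration 1: rows with parent in {5} -> n24 (id 6, lvl 1), n20 (id 7, lvl 1).
Iteration 2: rows with parent in {6,7} -> n25 (id 8, lvl 2), n37 (id 9, lvl 2).
Iteration 3: no rows with parent in {8,9}; recursion stops.
Total rows emitted: 5.

5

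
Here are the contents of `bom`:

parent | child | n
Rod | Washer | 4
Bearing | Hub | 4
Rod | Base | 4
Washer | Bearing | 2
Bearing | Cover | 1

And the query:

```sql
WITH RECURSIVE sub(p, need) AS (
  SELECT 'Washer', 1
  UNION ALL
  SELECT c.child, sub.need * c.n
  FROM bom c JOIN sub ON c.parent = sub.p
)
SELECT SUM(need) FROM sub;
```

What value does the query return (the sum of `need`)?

13

Base: (Washer, need=1).
Iteration 1: components of {Washer} -> Bearing = 1*2 = 2.
Iteration 2: components of {Bearing} -> Cover = 2*1 = 2, Hub = 2*4 = 8.
Iteration 3: no further components; recursion stops.
SUM(need) = 1 + 2 + 2 + 8 = 13.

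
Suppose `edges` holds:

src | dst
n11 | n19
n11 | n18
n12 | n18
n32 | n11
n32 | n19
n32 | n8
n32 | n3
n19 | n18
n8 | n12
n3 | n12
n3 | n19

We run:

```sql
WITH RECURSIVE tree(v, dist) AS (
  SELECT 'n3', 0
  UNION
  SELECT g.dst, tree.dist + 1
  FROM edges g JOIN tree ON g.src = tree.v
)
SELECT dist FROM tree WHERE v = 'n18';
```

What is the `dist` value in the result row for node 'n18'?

2

Base: (n3, dist=0).
Iteration 1: edges from {n3} -> (n12, dist=1), (n19, dist=1).
Iteration 2: edges from {n12,n19} -> (n18, dist=2). [UNION drops 1 duplicate row(s)]
Iteration 3: no outgoing edges from {n18}; recursion stops.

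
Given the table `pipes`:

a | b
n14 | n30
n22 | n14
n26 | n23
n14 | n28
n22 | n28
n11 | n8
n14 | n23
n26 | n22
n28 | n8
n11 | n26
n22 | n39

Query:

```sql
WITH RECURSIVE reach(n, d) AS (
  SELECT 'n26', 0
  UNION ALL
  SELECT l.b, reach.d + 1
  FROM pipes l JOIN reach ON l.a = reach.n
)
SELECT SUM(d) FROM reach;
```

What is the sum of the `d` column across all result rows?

24

Base: (n26, d=0).
Iteration 1: edges from {n26} -> (n22, d=1), (n23, d=1).
Iteration 2: edges from {n22,n23} -> (n14, d=2), (n28, d=2), (n39, d=2).
Iteration 3: edges from {n14,n28,n39} -> (n23, d=3), (n28, d=3), (n30, d=3), (n8, d=3).
Iteration 4: edges from {n23,n28,n30,n8} -> (n8, d=4).
Iteration 5: no outgoing edges from {n8}; recursion stops.
SUM(d) = 0 + 1 + 1 + 2 + 2 + 2 + 3 + 3 + 3 + 3 + 4 = 24.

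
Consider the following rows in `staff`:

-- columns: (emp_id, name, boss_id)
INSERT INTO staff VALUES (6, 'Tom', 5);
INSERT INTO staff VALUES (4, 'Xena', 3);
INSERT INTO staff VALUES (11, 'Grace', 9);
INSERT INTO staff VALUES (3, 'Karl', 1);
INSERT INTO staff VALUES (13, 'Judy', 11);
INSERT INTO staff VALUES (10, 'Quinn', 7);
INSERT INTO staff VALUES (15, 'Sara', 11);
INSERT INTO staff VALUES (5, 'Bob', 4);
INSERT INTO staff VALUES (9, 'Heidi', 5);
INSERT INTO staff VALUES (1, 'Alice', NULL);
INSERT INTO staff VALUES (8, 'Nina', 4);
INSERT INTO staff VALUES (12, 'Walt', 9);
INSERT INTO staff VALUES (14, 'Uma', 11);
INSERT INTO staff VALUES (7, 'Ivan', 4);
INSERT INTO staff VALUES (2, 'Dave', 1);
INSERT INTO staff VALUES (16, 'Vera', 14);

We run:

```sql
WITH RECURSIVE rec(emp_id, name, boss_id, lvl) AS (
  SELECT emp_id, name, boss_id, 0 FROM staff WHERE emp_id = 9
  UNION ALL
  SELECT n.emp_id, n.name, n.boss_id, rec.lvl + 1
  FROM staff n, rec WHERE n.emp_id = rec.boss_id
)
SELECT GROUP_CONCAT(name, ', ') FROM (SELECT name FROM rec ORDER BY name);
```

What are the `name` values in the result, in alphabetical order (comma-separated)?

Base: emp_id=9 (Heidi), boss_id=5, lvl 0.
Iteration 1: join on emp_id=5 -> Bob (id 5, boss_id=4, lvl 1).
Iteration 2: join on emp_id=4 -> Xena (id 4, boss_id=3, lvl 2).
Iteration 3: join on emp_id=3 -> Karl (id 3, boss_id=1, lvl 3).
Iteration 4: join on emp_id=1 -> Alice (id 1, boss_id=NULL, lvl 4).
Iteration 5: boss_id is NULL; no match; recursion stops.

Alice, Bob, Heidi, Karl, Xena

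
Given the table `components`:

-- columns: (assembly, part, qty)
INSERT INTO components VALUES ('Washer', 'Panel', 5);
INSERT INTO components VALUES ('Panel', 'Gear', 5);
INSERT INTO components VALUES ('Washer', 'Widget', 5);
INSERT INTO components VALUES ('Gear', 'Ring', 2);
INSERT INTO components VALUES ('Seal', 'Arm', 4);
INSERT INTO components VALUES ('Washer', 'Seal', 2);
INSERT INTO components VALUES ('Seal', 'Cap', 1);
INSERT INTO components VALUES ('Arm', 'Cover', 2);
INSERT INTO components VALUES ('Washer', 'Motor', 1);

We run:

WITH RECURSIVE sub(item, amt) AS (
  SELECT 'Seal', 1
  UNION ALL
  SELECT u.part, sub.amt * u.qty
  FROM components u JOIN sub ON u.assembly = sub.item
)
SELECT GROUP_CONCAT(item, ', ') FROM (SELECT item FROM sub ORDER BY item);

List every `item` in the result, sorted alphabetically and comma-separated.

Base: (Seal, amt=1).
Iteration 1: components of {Seal} -> Arm = 1*4 = 4, Cap = 1*1 = 1.
Iteration 2: components of {Arm,Cap} -> Cover = 4*2 = 8.
Iteration 3: no further components; recursion stops.

Arm, Cap, Cover, Seal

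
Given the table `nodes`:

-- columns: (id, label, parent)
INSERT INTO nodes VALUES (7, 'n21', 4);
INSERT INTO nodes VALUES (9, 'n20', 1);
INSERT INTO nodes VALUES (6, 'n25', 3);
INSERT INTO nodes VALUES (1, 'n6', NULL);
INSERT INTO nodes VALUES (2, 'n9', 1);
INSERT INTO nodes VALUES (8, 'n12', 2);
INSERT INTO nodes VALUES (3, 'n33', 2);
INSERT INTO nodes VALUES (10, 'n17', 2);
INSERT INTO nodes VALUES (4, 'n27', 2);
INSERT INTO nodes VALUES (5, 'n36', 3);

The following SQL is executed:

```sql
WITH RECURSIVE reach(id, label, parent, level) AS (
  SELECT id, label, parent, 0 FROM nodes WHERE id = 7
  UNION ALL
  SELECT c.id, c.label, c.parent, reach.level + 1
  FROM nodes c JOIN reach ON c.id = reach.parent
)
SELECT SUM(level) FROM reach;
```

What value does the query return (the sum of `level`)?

6

Base: id=7 (n21), parent=4, level 0.
Iteration 1: join on id=4 -> n27 (id 4, parent=2, level 1).
Iteration 2: join on id=2 -> n9 (id 2, parent=1, level 2).
Iteration 3: join on id=1 -> n6 (id 1, parent=NULL, level 3).
Iteration 4: parent is NULL; no match; recursion stops.
SUM(level) = 0 + 1 + 2 + 3 = 6.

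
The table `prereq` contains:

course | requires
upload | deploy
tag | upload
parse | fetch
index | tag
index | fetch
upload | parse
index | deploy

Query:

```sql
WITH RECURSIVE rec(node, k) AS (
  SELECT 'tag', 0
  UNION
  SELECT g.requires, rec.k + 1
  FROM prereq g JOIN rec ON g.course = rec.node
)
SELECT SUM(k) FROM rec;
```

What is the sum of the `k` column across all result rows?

8

Base: (tag, k=0).
Iteration 1: edges from {tag} -> (upload, k=1).
Iteration 2: edges from {upload} -> (deploy, k=2), (parse, k=2).
Iteration 3: edges from {deploy,parse} -> (fetch, k=3).
Iteration 4: no outgoing edges from {fetch}; recursion stops.
SUM(k) = 0 + 1 + 2 + 2 + 3 = 8.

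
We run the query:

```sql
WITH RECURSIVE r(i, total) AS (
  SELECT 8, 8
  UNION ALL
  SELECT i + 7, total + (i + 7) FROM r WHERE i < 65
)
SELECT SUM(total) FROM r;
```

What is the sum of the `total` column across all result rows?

Base: i=8, total=8.
Iteration 1: 8 < 65 holds -> i = 8 + 7 = 15, total = 8 + 15 = 23.
Iteration 2: 15 < 65 holds -> i = 15 + 7 = 22, total = 23 + 22 = 45.
Iteration 3: 22 < 65 holds -> i = 22 + 7 = 29, total = 45 + 29 = 74.
Iteration 4: 29 < 65 holds -> i = 29 + 7 = 36, total = 74 + 36 = 110.
Iteration 5: 36 < 65 holds -> i = 36 + 7 = 43, total = 110 + 43 = 153.
Iteration 6: 43 < 65 holds -> i = 43 + 7 = 50, total = 153 + 50 = 203.
Iteration 7: 50 < 65 holds -> i = 50 + 7 = 57, total = 203 + 57 = 260.
Iteration 8: 57 < 65 holds -> i = 57 + 7 = 64, total = 260 + 64 = 324.
Iteration 9: 64 < 65 holds -> i = 64 + 7 = 71, total = 324 + 71 = 395.
Iteration 10: 71 < 65 fails; recursion stops.
SUM(total) = 8 + 23 + 45 + 74 + 110 + 153 + 203 + 260 + 324 + 395 = 1595.

1595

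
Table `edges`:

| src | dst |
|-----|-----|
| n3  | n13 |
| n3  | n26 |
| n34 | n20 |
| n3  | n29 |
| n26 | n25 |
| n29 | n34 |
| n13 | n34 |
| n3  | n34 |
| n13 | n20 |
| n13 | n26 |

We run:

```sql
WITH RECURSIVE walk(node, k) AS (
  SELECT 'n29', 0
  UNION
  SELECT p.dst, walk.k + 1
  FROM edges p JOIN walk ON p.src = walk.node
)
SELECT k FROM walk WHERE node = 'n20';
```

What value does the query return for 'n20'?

2

Base: (n29, k=0).
Iteration 1: edges from {n29} -> (n34, k=1).
Iteration 2: edges from {n34} -> (n20, k=2).
Iteration 3: no outgoing edges from {n20}; recursion stops.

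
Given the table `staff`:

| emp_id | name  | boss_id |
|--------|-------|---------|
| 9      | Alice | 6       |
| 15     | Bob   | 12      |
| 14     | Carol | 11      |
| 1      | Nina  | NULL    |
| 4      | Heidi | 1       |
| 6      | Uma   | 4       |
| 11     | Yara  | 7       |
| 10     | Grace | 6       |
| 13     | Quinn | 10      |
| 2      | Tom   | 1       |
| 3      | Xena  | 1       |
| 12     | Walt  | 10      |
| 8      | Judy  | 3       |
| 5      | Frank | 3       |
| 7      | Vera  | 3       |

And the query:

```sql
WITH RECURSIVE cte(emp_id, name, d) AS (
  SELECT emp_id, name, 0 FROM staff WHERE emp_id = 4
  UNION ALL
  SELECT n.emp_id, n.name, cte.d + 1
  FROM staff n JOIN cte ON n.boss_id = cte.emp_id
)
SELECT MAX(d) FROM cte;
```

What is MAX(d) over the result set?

Base: emp_id=4 (Heidi) at d 0.
Iteration 1: rows with boss_id in {4} -> Uma (id 6, d 1).
Iteration 2: rows with boss_id in {6} -> Alice (id 9, d 2), Grace (id 10, d 2).
Iteration 3: rows with boss_id in {9,10} -> Walt (id 12, d 3), Quinn (id 13, d 3).
Iteration 4: rows with boss_id in {12,13} -> Bob (id 15, d 4).
Iteration 5: no rows with boss_id in {15}; recursion stops.
d values: 0, 1, 2, 2, 3, 3, 4; the maximum is 4.

4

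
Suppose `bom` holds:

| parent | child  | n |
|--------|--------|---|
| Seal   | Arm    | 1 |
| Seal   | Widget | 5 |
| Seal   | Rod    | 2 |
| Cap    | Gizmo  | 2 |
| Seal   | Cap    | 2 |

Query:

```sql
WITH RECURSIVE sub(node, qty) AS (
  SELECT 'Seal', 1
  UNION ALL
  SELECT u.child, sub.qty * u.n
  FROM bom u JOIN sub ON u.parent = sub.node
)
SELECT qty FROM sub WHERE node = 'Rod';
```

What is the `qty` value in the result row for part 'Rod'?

2

Base: (Seal, qty=1).
Iteration 1: components of {Seal} -> Arm = 1*1 = 1, Cap = 1*2 = 2, Rod = 1*2 = 2, Widget = 1*5 = 5.
Iteration 2: components of {Arm,Cap,Rod,Widget} -> Gizmo = 2*2 = 4.
Iteration 3: no further components; recursion stops.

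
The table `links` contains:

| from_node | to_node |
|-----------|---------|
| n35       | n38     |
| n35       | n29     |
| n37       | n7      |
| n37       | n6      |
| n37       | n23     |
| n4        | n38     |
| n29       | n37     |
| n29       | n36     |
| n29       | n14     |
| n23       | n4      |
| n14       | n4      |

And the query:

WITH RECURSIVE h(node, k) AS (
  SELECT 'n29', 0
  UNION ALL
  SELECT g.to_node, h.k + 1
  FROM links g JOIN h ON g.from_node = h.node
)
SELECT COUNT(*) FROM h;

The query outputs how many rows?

Base: (n29, k=0).
Iteration 1: edges from {n29} -> (n14, k=1), (n36, k=1), (n37, k=1).
Iteration 2: edges from {n14,n36,n37} -> (n23, k=2), (n4, k=2), (n6, k=2), (n7, k=2).
Iteration 3: edges from {n23,n4,n6,n7} -> (n38, k=3), (n4, k=3).
Iteration 4: edges from {n38,n4} -> (n38, k=4).
Iteration 5: no outgoing edges from {n38}; recursion stops.
Total rows emitted: 11.

11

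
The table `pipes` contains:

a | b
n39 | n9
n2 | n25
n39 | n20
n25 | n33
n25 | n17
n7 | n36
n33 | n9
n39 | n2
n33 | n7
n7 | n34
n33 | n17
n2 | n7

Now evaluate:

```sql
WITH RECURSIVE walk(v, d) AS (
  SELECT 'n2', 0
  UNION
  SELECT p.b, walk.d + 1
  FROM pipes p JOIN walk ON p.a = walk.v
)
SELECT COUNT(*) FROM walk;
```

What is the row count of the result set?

Base: (n2, d=0).
Iteration 1: edges from {n2} -> (n25, d=1), (n7, d=1).
Iteration 2: edges from {n25,n7} -> (n17, d=2), (n33, d=2), (n34, d=2), (n36, d=2).
Iteration 3: edges from {n17,n33,n34,n36} -> (n17, d=3), (n7, d=3), (n9, d=3).
Iteration 4: edges from {n17,n7,n9} -> (n34, d=4), (n36, d=4).
Iteration 5: no outgoing edges from {n34,n36}; recursion stops.
Total rows emitted: 12.

12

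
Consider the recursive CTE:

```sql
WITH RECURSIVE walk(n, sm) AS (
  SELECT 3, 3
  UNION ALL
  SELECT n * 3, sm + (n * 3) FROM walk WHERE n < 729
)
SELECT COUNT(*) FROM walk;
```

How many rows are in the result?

Base: n=3, sm=3.
Iteration 1: 3 < 729 holds -> n = 3 * 3 = 9, sm = 3 + 9 = 12.
Iteration 2: 9 < 729 holds -> n = 9 * 3 = 27, sm = 12 + 27 = 39.
Iteration 3: 27 < 729 holds -> n = 27 * 3 = 81, sm = 39 + 81 = 120.
Iteration 4: 81 < 729 holds -> n = 81 * 3 = 243, sm = 120 + 243 = 363.
Iteration 5: 243 < 729 holds -> n = 243 * 3 = 729, sm = 363 + 729 = 1092.
Iteration 6: 729 < 729 fails; recursion stops.
Total rows emitted: 6.

6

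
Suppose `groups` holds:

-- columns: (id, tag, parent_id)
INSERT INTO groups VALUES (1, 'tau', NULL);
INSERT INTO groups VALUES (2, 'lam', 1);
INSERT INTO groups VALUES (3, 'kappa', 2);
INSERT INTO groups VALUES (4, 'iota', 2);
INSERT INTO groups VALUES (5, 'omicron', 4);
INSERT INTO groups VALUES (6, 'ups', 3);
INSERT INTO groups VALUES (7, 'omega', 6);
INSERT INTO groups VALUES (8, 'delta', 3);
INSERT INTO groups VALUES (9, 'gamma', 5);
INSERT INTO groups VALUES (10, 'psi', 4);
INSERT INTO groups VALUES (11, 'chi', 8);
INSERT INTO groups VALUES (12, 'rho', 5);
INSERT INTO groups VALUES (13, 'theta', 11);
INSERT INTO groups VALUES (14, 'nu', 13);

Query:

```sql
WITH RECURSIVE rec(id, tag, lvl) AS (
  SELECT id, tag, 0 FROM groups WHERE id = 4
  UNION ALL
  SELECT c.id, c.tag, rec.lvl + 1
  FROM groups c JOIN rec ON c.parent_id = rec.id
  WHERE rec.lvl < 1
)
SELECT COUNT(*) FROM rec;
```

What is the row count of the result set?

3

Base: id=4 (iota) at lvl 0.
Iteration 1: rows with parent_id in {4} -> omicron (id 5, lvl 1), psi (id 10, lvl 1).
Iteration 2: lvl < 1 fails for all current rows; recursion stops.
Total rows emitted: 3.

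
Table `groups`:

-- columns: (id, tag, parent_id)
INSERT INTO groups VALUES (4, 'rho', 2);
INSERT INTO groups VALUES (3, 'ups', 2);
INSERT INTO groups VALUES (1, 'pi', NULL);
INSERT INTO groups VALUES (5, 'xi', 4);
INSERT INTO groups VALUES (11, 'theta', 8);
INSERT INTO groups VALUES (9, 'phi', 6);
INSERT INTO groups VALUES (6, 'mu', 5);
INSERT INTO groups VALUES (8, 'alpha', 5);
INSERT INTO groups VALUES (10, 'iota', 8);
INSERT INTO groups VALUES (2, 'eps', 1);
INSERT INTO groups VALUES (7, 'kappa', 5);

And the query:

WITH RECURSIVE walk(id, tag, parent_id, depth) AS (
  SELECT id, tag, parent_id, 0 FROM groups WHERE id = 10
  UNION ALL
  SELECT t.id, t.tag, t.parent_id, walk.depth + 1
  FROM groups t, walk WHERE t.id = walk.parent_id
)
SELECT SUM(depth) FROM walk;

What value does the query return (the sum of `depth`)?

15

Base: id=10 (iota), parent_id=8, depth 0.
Iteration 1: join on id=8 -> alpha (id 8, parent_id=5, depth 1).
Iteration 2: join on id=5 -> xi (id 5, parent_id=4, depth 2).
Iteration 3: join on id=4 -> rho (id 4, parent_id=2, depth 3).
Iteration 4: join on id=2 -> eps (id 2, parent_id=1, depth 4).
Iteration 5: join on id=1 -> pi (id 1, parent_id=NULL, depth 5).
Iteration 6: parent_id is NULL; no match; recursion stops.
SUM(depth) = 0 + 1 + 2 + 3 + 4 + 5 = 15.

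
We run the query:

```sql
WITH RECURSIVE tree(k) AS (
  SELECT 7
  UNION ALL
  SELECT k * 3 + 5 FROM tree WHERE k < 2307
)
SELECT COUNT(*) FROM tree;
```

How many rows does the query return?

Base: k=7.
Iteration 1: 7 < 2307 holds -> k = 7 * 3 + 5 = 26.
Iteration 2: 26 < 2307 holds -> k = 26 * 3 + 5 = 83.
Iteration 3: 83 < 2307 holds -> k = 83 * 3 + 5 = 254.
Iteration 4: 254 < 2307 holds -> k = 254 * 3 + 5 = 767.
Iteration 5: 767 < 2307 holds -> k = 767 * 3 + 5 = 2306.
Iteration 6: 2306 < 2307 holds -> k = 2306 * 3 + 5 = 6923.
Iteration 7: 6923 < 2307 fails; recursion stops.
Total rows emitted: 7.

7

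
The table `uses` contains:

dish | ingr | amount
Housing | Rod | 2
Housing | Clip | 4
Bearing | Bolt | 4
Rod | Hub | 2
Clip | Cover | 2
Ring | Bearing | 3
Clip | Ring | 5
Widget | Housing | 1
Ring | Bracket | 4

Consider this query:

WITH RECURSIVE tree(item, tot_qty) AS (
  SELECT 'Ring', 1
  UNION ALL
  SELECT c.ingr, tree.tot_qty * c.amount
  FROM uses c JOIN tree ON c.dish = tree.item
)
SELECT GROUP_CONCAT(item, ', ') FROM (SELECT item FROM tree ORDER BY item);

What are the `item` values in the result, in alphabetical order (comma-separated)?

Bearing, Bolt, Bracket, Ring

Base: (Ring, tot_qty=1).
Iteration 1: components of {Ring} -> Bearing = 1*3 = 3, Bracket = 1*4 = 4.
Iteration 2: components of {Bearing,Bracket} -> Bolt = 3*4 = 12.
Iteration 3: no further components; recursion stops.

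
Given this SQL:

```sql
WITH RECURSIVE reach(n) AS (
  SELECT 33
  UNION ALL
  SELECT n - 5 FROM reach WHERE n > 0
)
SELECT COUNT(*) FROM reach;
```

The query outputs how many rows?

Base: n=33.
Iteration 1: 33 > 0 holds -> n = 33 - 5 = 28.
Iteration 2: 28 > 0 holds -> n = 28 - 5 = 23.
Iteration 3: 23 > 0 holds -> n = 23 - 5 = 18.
Iteration 4: 18 > 0 holds -> n = 18 - 5 = 13.
Iteration 5: 13 > 0 holds -> n = 13 - 5 = 8.
Iteration 6: 8 > 0 holds -> n = 8 - 5 = 3.
Iteration 7: 3 > 0 holds -> n = 3 - 5 = -2.
Iteration 8: -2 > 0 fails; recursion stops.
Total rows emitted: 8.

8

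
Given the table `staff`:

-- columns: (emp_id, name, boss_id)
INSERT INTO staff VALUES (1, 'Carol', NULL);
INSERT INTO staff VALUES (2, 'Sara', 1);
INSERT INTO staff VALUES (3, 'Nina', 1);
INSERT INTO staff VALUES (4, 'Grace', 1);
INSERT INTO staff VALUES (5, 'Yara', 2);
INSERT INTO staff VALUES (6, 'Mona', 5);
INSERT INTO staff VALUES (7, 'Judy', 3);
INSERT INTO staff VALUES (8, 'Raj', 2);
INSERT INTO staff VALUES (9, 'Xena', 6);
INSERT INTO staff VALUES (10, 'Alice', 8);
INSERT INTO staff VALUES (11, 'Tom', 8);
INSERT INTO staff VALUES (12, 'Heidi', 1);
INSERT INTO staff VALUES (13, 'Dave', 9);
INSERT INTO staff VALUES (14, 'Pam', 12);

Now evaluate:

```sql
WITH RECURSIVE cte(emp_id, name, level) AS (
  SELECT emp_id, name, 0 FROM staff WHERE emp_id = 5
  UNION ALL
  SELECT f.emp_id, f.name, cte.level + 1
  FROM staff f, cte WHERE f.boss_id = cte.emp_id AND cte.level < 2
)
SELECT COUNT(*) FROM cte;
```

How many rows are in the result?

3

Base: emp_id=5 (Yara) at level 0.
Iteration 1: rows with boss_id in {5} -> Mona (id 6, level 1).
Iteration 2: rows with boss_id in {6} -> Xena (id 9, level 2).
Iteration 3: level < 2 fails for all current rows; recursion stops.
Total rows emitted: 3.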